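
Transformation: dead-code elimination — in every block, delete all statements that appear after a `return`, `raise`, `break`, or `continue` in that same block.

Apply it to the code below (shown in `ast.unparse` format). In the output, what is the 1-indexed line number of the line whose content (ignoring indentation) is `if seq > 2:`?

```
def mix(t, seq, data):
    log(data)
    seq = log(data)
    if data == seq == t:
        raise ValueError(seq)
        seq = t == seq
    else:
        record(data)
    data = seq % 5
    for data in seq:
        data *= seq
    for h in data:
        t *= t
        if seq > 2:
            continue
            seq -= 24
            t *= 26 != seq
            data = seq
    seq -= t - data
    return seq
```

Transformed code:
def mix(t, seq, data):
    log(data)
    seq = log(data)
    if data == seq == t:
        raise ValueError(seq)
    else:
        record(data)
    data = seq % 5
    for data in seq:
        data *= seq
    for h in data:
        t *= t
        if seq > 2:
            continue
    seq -= t - data
    return seq

13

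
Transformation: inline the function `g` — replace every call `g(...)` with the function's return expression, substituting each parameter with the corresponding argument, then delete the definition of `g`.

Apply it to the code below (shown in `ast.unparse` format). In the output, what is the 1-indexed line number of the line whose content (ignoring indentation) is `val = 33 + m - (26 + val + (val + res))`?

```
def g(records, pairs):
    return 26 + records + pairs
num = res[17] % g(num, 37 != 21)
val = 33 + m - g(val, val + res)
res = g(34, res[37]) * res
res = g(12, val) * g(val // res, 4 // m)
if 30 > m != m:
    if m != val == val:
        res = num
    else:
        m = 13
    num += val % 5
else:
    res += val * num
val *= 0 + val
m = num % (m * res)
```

2

Transformed code:
num = res[17] % (26 + num + (37 != 21))
val = 33 + m - (26 + val + (val + res))
res = (26 + 34 + res[37]) * res
res = (26 + 12 + val) * (26 + val // res + 4 // m)
if 30 > m != m:
    if m != val == val:
        res = num
    else:
        m = 13
    num += val % 5
else:
    res += val * num
val *= 0 + val
m = num % (m * res)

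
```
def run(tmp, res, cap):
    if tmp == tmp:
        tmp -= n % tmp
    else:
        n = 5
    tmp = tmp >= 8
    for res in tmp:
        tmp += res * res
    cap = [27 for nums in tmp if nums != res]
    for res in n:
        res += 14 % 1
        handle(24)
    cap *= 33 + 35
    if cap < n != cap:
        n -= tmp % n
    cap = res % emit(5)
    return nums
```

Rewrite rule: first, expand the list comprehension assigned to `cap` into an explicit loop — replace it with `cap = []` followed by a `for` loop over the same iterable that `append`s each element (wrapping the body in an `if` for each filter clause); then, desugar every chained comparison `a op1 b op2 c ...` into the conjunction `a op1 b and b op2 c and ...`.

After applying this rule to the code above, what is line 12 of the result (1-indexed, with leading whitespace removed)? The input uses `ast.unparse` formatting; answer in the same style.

Transformed code:
def run(tmp, res, cap):
    if tmp == tmp:
        tmp -= n % tmp
    else:
        n = 5
    tmp = tmp >= 8
    for res in tmp:
        tmp += res * res
    cap = []
    for nums in tmp:
        if nums != res:
            cap.append(27)
    for res in n:
        res += 14 % 1
        handle(24)
    cap *= 33 + 35
    if cap < n and n != cap:
        n -= tmp % n
    cap = res % emit(5)
    return nums

cap.append(27)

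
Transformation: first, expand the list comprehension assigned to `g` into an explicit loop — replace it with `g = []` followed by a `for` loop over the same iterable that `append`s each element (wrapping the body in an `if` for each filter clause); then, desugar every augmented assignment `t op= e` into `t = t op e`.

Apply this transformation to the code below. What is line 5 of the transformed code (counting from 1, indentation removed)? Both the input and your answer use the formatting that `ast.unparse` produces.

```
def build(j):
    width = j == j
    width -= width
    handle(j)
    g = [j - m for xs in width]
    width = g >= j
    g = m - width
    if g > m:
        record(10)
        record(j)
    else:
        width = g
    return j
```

g = []

Transformed code:
def build(j):
    width = j == j
    width = width - width
    handle(j)
    g = []
    for xs in width:
        g.append(j - m)
    width = g >= j
    g = m - width
    if g > m:
        record(10)
        record(j)
    else:
        width = g
    return j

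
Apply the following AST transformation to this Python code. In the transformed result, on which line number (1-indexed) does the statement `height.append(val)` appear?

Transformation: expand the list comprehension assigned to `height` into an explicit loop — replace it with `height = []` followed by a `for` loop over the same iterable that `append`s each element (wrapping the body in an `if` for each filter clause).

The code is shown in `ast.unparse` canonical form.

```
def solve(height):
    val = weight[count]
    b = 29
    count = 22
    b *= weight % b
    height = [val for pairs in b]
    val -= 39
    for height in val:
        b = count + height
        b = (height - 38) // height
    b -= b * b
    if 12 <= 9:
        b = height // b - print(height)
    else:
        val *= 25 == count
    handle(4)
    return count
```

8

Transformed code:
def solve(height):
    val = weight[count]
    b = 29
    count = 22
    b *= weight % b
    height = []
    for pairs in b:
        height.append(val)
    val -= 39
    for height in val:
        b = count + height
        b = (height - 38) // height
    b -= b * b
    if 12 <= 9:
        b = height // b - print(height)
    else:
        val *= 25 == count
    handle(4)
    return count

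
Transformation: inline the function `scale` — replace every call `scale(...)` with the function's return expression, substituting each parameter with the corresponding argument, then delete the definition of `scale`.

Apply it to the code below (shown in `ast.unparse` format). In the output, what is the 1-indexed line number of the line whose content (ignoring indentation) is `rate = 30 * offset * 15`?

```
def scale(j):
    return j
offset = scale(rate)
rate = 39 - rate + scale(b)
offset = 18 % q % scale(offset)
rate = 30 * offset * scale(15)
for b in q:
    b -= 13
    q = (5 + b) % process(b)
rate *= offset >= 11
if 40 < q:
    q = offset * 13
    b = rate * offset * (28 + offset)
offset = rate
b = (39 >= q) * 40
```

4

Transformed code:
offset = rate
rate = 39 - rate + b
offset = 18 % q % offset
rate = 30 * offset * 15
for b in q:
    b -= 13
    q = (5 + b) % process(b)
rate *= offset >= 11
if 40 < q:
    q = offset * 13
    b = rate * offset * (28 + offset)
offset = rate
b = (39 >= q) * 40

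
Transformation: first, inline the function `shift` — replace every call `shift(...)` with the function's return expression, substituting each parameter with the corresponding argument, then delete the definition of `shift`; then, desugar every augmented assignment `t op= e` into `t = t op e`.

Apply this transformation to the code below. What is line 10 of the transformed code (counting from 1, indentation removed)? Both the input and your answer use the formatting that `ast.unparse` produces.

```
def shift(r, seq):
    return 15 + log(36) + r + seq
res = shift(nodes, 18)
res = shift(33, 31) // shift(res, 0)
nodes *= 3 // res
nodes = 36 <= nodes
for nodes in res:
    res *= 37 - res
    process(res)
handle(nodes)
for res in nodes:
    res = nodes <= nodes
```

Transformed code:
res = 15 + log(36) + nodes + 18
res = (15 + log(36) + 33 + 31) // (15 + log(36) + res + 0)
nodes = nodes * (3 // res)
nodes = 36 <= nodes
for nodes in res:
    res = res * (37 - res)
    process(res)
handle(nodes)
for res in nodes:
    res = nodes <= nodes

res = nodes <= nodes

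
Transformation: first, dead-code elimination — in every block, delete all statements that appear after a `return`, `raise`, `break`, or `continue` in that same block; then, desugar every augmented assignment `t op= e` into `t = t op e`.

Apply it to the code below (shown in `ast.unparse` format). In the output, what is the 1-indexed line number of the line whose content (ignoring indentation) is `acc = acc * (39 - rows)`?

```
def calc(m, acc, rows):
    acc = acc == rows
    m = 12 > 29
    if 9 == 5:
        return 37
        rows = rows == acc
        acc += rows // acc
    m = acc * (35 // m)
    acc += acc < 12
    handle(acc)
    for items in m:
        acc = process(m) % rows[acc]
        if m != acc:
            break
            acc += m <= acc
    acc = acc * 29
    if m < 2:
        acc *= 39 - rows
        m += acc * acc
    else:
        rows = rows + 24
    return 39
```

15

Transformed code:
def calc(m, acc, rows):
    acc = acc == rows
    m = 12 > 29
    if 9 == 5:
        return 37
    m = acc * (35 // m)
    acc = acc + (acc < 12)
    handle(acc)
    for items in m:
        acc = process(m) % rows[acc]
        if m != acc:
            break
    acc = acc * 29
    if m < 2:
        acc = acc * (39 - rows)
        m = m + acc * acc
    else:
        rows = rows + 24
    return 39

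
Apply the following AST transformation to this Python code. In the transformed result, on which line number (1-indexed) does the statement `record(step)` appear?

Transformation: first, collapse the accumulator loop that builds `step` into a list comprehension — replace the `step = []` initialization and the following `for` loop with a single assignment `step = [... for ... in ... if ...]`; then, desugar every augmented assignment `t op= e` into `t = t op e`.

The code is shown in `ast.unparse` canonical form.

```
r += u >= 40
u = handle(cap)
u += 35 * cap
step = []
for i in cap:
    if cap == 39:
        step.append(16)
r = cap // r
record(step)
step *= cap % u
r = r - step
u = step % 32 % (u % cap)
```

6

Transformed code:
r = r + (u >= 40)
u = handle(cap)
u = u + 35 * cap
step = [16 for i in cap if cap == 39]
r = cap // r
record(step)
step = step * (cap % u)
r = r - step
u = step % 32 % (u % cap)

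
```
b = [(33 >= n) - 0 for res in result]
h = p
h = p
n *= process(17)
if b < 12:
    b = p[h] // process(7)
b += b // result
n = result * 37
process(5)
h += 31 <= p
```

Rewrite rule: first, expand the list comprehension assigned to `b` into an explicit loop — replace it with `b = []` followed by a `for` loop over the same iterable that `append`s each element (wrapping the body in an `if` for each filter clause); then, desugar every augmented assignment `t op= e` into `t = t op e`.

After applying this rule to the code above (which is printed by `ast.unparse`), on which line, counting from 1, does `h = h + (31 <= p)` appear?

12

Transformed code:
b = []
for res in result:
    b.append((33 >= n) - 0)
h = p
h = p
n = n * process(17)
if b < 12:
    b = p[h] // process(7)
b = b + b // result
n = result * 37
process(5)
h = h + (31 <= p)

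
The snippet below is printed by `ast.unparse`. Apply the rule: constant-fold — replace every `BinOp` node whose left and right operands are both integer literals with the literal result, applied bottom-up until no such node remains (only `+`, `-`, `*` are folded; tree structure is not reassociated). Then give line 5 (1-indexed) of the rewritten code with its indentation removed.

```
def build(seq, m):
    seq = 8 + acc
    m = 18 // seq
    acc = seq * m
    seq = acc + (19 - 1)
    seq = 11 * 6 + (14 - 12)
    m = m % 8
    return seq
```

Transformed code:
def build(seq, m):
    seq = 8 + acc
    m = 18 // seq
    acc = seq * m
    seq = acc + 18
    seq = 68
    m = m % 8
    return seq

seq = acc + 18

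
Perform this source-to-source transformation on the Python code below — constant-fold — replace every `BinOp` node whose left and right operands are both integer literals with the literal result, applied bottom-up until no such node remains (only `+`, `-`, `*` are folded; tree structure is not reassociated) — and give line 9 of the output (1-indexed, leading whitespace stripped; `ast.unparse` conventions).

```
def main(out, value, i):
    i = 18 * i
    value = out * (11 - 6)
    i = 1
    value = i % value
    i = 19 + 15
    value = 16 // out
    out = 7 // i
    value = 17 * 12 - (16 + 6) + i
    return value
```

value = 182 + i

Transformed code:
def main(out, value, i):
    i = 18 * i
    value = out * 5
    i = 1
    value = i % value
    i = 34
    value = 16 // out
    out = 7 // i
    value = 182 + i
    return value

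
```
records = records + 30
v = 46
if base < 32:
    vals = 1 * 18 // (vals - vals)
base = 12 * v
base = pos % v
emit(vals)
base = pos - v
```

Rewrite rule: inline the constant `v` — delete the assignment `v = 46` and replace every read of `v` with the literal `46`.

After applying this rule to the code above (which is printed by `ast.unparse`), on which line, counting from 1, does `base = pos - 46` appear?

7

Transformed code:
records = records + 30
if base < 32:
    vals = 1 * 18 // (vals - vals)
base = 12 * 46
base = pos % 46
emit(vals)
base = pos - 46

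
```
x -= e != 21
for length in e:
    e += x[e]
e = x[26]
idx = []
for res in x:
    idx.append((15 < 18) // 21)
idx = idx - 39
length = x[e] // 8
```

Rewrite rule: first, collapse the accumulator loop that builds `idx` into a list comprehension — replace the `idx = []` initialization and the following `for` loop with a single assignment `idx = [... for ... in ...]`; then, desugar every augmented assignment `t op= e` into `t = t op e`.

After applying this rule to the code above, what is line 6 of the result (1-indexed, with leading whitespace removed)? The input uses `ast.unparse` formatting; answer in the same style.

Transformed code:
x = x - (e != 21)
for length in e:
    e = e + x[e]
e = x[26]
idx = [(15 < 18) // 21 for res in x]
idx = idx - 39
length = x[e] // 8

idx = idx - 39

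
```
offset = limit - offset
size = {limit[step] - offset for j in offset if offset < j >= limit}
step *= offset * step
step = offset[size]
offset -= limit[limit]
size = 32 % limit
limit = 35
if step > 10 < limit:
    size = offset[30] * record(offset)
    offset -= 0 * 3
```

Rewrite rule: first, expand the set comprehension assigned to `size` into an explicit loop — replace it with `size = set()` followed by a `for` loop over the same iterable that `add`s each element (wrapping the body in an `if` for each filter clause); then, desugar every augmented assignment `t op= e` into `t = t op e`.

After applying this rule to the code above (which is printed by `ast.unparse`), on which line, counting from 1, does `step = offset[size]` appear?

Transformed code:
offset = limit - offset
size = set()
for j in offset:
    if offset < j >= limit:
        size.add(limit[step] - offset)
step = step * (offset * step)
step = offset[size]
offset = offset - limit[limit]
size = 32 % limit
limit = 35
if step > 10 < limit:
    size = offset[30] * record(offset)
    offset = offset - 0 * 3

7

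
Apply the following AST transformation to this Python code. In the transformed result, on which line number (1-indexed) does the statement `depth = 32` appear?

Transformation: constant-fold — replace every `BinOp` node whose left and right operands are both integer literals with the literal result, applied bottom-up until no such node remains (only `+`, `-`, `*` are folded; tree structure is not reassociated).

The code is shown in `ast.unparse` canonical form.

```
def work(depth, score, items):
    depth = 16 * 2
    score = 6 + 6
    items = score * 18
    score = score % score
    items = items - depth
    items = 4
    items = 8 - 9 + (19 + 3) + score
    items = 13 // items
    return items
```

Transformed code:
def work(depth, score, items):
    depth = 32
    score = 12
    items = score * 18
    score = score % score
    items = items - depth
    items = 4
    items = 21 + score
    items = 13 // items
    return items

2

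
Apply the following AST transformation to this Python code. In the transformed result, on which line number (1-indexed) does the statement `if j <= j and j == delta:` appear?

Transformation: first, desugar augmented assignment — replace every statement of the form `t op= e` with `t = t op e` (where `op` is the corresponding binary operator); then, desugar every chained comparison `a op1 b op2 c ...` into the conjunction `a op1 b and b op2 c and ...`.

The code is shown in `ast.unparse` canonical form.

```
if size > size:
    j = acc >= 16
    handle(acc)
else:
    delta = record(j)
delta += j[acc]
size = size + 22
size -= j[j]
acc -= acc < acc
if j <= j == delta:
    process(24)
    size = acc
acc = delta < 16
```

Transformed code:
if size > size:
    j = acc >= 16
    handle(acc)
else:
    delta = record(j)
delta = delta + j[acc]
size = size + 22
size = size - j[j]
acc = acc - (acc < acc)
if j <= j and j == delta:
    process(24)
    size = acc
acc = delta < 16

10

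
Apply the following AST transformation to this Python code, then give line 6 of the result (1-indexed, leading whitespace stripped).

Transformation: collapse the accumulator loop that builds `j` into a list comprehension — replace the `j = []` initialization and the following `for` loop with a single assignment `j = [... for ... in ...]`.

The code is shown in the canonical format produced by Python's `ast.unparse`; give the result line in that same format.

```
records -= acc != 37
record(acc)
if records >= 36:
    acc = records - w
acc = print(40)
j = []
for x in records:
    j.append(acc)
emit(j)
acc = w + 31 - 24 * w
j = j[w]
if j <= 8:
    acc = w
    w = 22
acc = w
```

j = [acc for x in records]

Transformed code:
records -= acc != 37
record(acc)
if records >= 36:
    acc = records - w
acc = print(40)
j = [acc for x in records]
emit(j)
acc = w + 31 - 24 * w
j = j[w]
if j <= 8:
    acc = w
    w = 22
acc = w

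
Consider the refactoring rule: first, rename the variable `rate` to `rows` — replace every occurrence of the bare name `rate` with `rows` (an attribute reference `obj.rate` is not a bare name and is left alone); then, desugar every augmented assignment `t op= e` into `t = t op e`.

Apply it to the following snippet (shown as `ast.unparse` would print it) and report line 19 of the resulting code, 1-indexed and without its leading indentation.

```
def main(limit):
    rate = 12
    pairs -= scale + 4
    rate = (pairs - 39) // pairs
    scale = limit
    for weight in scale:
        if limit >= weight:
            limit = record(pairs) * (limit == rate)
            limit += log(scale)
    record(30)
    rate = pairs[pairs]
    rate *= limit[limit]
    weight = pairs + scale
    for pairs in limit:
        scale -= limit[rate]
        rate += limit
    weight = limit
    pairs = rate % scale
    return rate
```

Transformed code:
def main(limit):
    rows = 12
    pairs = pairs - (scale + 4)
    rows = (pairs - 39) // pairs
    scale = limit
    for weight in scale:
        if limit >= weight:
            limit = record(pairs) * (limit == rows)
            limit = limit + log(scale)
    record(30)
    rows = pairs[pairs]
    rows = rows * limit[limit]
    weight = pairs + scale
    for pairs in limit:
        scale = scale - limit[rows]
        rows = rows + limit
    weight = limit
    pairs = rows % scale
    return rows

return rows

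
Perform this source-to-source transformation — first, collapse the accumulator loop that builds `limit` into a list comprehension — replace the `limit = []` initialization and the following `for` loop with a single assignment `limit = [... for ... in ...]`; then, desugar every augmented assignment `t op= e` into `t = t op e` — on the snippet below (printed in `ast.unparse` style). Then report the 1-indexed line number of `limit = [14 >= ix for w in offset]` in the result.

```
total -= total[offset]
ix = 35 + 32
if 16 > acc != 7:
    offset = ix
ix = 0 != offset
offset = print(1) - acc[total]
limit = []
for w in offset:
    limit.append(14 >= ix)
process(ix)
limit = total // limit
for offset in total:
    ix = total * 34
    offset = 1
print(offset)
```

7

Transformed code:
total = total - total[offset]
ix = 35 + 32
if 16 > acc != 7:
    offset = ix
ix = 0 != offset
offset = print(1) - acc[total]
limit = [14 >= ix for w in offset]
process(ix)
limit = total // limit
for offset in total:
    ix = total * 34
    offset = 1
print(offset)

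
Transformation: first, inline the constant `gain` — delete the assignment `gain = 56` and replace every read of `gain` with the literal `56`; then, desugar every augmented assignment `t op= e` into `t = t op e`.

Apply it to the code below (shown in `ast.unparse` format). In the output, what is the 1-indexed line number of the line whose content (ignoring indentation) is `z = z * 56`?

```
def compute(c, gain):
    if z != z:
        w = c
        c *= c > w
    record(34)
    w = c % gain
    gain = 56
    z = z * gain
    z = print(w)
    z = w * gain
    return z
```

7

Transformed code:
def compute(c, gain):
    if z != z:
        w = c
        c = c * (c > w)
    record(34)
    w = c % 56
    z = z * 56
    z = print(w)
    z = w * 56
    return z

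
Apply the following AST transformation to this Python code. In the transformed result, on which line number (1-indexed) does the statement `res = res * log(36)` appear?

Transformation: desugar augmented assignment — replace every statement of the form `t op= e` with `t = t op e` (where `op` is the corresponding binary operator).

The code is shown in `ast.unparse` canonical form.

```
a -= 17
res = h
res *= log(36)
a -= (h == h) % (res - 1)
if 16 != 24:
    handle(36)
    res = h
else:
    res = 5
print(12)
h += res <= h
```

Transformed code:
a = a - 17
res = h
res = res * log(36)
a = a - (h == h) % (res - 1)
if 16 != 24:
    handle(36)
    res = h
else:
    res = 5
print(12)
h = h + (res <= h)

3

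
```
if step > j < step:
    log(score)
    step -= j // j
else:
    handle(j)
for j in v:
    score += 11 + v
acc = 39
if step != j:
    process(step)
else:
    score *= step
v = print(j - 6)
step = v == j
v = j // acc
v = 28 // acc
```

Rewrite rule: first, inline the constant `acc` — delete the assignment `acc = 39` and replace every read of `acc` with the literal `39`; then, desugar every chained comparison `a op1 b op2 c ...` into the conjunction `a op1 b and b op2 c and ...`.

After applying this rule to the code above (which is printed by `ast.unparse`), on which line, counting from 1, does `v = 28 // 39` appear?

Transformed code:
if step > j and j < step:
    log(score)
    step -= j // j
else:
    handle(j)
for j in v:
    score += 11 + v
if step != j:
    process(step)
else:
    score *= step
v = print(j - 6)
step = v == j
v = j // 39
v = 28 // 39

15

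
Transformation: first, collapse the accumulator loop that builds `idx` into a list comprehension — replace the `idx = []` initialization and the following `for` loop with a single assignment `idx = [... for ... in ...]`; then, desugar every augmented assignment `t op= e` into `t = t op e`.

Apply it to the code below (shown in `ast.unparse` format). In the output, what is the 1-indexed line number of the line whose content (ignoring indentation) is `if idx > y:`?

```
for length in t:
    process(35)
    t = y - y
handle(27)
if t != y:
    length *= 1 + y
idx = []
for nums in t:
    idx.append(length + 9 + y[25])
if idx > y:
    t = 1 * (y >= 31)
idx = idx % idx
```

Transformed code:
for length in t:
    process(35)
    t = y - y
handle(27)
if t != y:
    length = length * (1 + y)
idx = [length + 9 + y[25] for nums in t]
if idx > y:
    t = 1 * (y >= 31)
idx = idx % idx

8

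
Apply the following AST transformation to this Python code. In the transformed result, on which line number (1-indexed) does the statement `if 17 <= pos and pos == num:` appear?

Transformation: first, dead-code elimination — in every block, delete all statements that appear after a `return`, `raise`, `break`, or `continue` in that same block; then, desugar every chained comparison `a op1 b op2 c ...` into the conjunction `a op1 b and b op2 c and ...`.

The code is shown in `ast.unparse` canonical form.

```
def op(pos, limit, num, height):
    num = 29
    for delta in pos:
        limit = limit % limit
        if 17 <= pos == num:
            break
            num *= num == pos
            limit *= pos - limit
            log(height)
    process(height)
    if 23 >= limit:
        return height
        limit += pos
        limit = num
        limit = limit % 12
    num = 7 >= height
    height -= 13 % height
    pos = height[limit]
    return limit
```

Transformed code:
def op(pos, limit, num, height):
    num = 29
    for delta in pos:
        limit = limit % limit
        if 17 <= pos and pos == num:
            break
    process(height)
    if 23 >= limit:
        return height
    num = 7 >= height
    height -= 13 % height
    pos = height[limit]
    return limit

5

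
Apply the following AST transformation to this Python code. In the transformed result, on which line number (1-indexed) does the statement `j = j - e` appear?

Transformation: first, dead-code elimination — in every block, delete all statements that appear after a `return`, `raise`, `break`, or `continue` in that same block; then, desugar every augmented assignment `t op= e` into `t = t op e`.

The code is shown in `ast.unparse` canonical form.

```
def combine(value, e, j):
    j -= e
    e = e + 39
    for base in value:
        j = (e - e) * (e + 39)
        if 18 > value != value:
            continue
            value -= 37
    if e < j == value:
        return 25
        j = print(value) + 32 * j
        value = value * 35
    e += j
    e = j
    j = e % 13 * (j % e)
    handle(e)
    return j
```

2

Transformed code:
def combine(value, e, j):
    j = j - e
    e = e + 39
    for base in value:
        j = (e - e) * (e + 39)
        if 18 > value != value:
            continue
    if e < j == value:
        return 25
    e = e + j
    e = j
    j = e % 13 * (j % e)
    handle(e)
    return j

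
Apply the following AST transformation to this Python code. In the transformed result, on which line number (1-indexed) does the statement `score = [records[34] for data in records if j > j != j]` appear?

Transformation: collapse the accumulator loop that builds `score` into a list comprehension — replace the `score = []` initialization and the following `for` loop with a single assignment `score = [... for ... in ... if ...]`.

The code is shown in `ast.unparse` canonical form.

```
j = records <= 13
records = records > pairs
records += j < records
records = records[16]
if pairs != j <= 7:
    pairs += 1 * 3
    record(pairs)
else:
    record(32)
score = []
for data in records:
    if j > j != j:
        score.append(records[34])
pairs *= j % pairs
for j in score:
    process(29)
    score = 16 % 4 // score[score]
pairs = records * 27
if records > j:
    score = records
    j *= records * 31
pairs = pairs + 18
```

Transformed code:
j = records <= 13
records = records > pairs
records += j < records
records = records[16]
if pairs != j <= 7:
    pairs += 1 * 3
    record(pairs)
else:
    record(32)
score = [records[34] for data in records if j > j != j]
pairs *= j % pairs
for j in score:
    process(29)
    score = 16 % 4 // score[score]
pairs = records * 27
if records > j:
    score = records
    j *= records * 31
pairs = pairs + 18

10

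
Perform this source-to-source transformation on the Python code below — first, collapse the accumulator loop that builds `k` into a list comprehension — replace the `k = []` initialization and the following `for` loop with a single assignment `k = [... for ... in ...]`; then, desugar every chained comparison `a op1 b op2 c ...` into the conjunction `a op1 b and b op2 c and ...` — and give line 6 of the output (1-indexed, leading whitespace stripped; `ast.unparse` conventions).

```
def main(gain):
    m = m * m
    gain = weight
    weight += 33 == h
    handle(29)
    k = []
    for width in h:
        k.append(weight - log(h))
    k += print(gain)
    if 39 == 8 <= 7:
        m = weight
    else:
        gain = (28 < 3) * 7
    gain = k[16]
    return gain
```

Transformed code:
def main(gain):
    m = m * m
    gain = weight
    weight += 33 == h
    handle(29)
    k = [weight - log(h) for width in h]
    k += print(gain)
    if 39 == 8 and 8 <= 7:
        m = weight
    else:
        gain = (28 < 3) * 7
    gain = k[16]
    return gain

k = [weight - log(h) for width in h]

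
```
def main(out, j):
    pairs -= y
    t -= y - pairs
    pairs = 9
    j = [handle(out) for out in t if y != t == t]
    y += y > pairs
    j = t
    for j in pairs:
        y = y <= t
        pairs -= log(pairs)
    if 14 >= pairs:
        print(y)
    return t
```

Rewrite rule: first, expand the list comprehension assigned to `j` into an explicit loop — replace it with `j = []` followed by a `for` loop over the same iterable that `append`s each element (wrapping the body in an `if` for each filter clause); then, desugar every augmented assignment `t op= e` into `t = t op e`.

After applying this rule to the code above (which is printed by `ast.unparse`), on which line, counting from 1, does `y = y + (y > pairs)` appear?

9

Transformed code:
def main(out, j):
    pairs = pairs - y
    t = t - (y - pairs)
    pairs = 9
    j = []
    for out in t:
        if y != t == t:
            j.append(handle(out))
    y = y + (y > pairs)
    j = t
    for j in pairs:
        y = y <= t
        pairs = pairs - log(pairs)
    if 14 >= pairs:
        print(y)
    return t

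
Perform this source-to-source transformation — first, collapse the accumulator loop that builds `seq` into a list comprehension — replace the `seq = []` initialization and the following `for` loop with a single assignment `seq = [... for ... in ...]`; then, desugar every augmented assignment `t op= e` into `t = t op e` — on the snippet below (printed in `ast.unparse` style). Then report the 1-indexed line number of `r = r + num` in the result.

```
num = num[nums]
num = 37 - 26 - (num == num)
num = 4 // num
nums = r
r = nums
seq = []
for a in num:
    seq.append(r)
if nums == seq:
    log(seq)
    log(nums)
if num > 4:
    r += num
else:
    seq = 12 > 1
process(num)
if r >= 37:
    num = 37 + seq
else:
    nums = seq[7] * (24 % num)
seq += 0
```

Transformed code:
num = num[nums]
num = 37 - 26 - (num == num)
num = 4 // num
nums = r
r = nums
seq = [r for a in num]
if nums == seq:
    log(seq)
    log(nums)
if num > 4:
    r = r + num
else:
    seq = 12 > 1
process(num)
if r >= 37:
    num = 37 + seq
else:
    nums = seq[7] * (24 % num)
seq = seq + 0

11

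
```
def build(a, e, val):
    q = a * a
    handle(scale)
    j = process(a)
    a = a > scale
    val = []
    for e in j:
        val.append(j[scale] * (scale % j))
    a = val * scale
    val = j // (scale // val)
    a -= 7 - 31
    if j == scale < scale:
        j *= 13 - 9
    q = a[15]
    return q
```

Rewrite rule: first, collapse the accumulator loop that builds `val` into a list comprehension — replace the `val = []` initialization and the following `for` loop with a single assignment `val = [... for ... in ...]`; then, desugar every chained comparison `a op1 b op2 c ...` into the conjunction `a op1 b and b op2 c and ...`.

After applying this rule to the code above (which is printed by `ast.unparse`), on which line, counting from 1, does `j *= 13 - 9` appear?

11

Transformed code:
def build(a, e, val):
    q = a * a
    handle(scale)
    j = process(a)
    a = a > scale
    val = [j[scale] * (scale % j) for e in j]
    a = val * scale
    val = j // (scale // val)
    a -= 7 - 31
    if j == scale and scale < scale:
        j *= 13 - 9
    q = a[15]
    return q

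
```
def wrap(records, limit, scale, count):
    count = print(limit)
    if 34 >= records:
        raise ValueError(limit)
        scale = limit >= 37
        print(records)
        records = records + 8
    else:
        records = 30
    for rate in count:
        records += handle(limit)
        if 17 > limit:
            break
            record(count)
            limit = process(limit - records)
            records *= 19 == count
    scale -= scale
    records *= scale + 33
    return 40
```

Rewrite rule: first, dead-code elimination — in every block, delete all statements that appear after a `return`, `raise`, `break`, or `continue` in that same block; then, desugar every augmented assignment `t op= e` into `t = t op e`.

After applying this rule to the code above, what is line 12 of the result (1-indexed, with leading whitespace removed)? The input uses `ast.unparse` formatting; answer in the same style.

records = records * (scale + 33)

Transformed code:
def wrap(records, limit, scale, count):
    count = print(limit)
    if 34 >= records:
        raise ValueError(limit)
    else:
        records = 30
    for rate in count:
        records = records + handle(limit)
        if 17 > limit:
            break
    scale = scale - scale
    records = records * (scale + 33)
    return 40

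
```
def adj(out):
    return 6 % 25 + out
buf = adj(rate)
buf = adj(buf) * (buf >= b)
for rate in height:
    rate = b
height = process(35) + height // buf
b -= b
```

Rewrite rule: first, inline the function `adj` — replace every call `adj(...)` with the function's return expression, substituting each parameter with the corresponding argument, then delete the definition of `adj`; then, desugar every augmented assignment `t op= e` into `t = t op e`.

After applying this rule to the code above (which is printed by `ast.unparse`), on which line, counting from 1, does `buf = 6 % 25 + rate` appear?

Transformed code:
buf = 6 % 25 + rate
buf = (6 % 25 + buf) * (buf >= b)
for rate in height:
    rate = b
height = process(35) + height // buf
b = b - b

1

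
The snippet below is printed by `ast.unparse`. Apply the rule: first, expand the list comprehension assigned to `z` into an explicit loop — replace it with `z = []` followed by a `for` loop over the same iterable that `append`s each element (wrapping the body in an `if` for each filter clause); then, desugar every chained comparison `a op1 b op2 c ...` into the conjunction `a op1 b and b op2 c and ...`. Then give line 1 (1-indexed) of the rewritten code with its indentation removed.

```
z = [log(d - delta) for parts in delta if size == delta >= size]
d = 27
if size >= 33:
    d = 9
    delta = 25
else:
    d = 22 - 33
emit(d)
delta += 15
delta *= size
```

z = []

Transformed code:
z = []
for parts in delta:
    if size == delta and delta >= size:
        z.append(log(d - delta))
d = 27
if size >= 33:
    d = 9
    delta = 25
else:
    d = 22 - 33
emit(d)
delta += 15
delta *= size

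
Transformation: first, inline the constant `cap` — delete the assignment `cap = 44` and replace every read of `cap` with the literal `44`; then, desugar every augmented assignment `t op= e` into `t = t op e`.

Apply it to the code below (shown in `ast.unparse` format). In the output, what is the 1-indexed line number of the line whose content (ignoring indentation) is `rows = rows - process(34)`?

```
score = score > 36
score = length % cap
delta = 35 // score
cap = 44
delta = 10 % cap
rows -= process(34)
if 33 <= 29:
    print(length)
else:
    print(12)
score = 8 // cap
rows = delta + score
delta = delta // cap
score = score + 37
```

5

Transformed code:
score = score > 36
score = length % 44
delta = 35 // score
delta = 10 % 44
rows = rows - process(34)
if 33 <= 29:
    print(length)
else:
    print(12)
score = 8 // 44
rows = delta + score
delta = delta // 44
score = score + 37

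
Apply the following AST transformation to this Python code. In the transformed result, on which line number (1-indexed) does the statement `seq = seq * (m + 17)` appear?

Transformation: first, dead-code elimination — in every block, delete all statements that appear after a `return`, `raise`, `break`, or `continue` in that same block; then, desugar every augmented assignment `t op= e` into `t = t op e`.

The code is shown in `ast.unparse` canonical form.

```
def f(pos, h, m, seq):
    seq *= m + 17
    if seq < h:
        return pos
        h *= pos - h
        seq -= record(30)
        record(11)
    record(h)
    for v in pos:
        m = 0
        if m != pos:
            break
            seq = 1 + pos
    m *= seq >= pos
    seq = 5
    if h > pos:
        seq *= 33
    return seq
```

2

Transformed code:
def f(pos, h, m, seq):
    seq = seq * (m + 17)
    if seq < h:
        return pos
    record(h)
    for v in pos:
        m = 0
        if m != pos:
            break
    m = m * (seq >= pos)
    seq = 5
    if h > pos:
        seq = seq * 33
    return seq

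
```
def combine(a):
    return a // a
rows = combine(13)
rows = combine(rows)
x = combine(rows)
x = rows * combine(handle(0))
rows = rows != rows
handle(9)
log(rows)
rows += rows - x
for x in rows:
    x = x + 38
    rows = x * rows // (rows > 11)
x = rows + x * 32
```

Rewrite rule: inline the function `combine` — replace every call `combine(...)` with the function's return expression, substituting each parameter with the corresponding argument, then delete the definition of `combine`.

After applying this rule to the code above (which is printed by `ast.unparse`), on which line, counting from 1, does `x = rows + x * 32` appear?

Transformed code:
rows = 13 // 13
rows = rows // rows
x = rows // rows
x = rows * (handle(0) // handle(0))
rows = rows != rows
handle(9)
log(rows)
rows += rows - x
for x in rows:
    x = x + 38
    rows = x * rows // (rows > 11)
x = rows + x * 32

12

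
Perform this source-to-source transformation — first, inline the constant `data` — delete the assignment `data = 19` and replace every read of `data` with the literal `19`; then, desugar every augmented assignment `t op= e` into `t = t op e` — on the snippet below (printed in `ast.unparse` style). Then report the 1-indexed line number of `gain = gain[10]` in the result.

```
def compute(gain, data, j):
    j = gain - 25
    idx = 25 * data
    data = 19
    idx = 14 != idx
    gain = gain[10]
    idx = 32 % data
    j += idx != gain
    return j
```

5

Transformed code:
def compute(gain, data, j):
    j = gain - 25
    idx = 25 * 19
    idx = 14 != idx
    gain = gain[10]
    idx = 32 % 19
    j = j + (idx != gain)
    return j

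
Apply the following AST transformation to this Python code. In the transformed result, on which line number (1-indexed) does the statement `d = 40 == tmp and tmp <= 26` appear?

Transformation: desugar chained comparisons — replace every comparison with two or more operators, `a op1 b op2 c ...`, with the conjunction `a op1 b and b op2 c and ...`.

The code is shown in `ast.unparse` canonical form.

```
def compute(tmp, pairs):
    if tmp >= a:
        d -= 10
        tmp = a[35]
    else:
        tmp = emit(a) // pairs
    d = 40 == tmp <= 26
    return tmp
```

Transformed code:
def compute(tmp, pairs):
    if tmp >= a:
        d -= 10
        tmp = a[35]
    else:
        tmp = emit(a) // pairs
    d = 40 == tmp and tmp <= 26
    return tmp

7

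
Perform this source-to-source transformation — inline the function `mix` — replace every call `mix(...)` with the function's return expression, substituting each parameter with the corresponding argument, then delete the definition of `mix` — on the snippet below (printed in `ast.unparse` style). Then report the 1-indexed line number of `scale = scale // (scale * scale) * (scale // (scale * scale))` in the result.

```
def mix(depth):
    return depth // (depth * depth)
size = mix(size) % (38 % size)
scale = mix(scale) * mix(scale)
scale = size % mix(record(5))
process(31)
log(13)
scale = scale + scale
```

Transformed code:
size = size // (size * size) % (38 % size)
scale = scale // (scale * scale) * (scale // (scale * scale))
scale = size % (record(5) // (record(5) * record(5)))
process(31)
log(13)
scale = scale + scale

2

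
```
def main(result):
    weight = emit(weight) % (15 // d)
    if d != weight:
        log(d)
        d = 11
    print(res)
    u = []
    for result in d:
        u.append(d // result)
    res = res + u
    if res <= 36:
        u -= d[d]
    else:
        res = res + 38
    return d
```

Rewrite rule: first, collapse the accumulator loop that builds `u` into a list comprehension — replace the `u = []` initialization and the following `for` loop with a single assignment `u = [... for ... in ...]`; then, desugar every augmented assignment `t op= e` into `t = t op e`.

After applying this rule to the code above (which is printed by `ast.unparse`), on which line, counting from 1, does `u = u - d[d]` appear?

Transformed code:
def main(result):
    weight = emit(weight) % (15 // d)
    if d != weight:
        log(d)
        d = 11
    print(res)
    u = [d // result for result in d]
    res = res + u
    if res <= 36:
        u = u - d[d]
    else:
        res = res + 38
    return d

10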